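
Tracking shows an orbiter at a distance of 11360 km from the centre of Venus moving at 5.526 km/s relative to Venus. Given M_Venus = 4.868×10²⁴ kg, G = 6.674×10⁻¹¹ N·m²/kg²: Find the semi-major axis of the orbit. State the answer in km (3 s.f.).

a ≈ 12200 km

μ = GM = 6.674×10⁻¹¹ × 4.868×10²⁴ = 3.249×10¹⁴ m³/s².
r = 1.136×10⁷ m.
Vis-viva rearranged: 1/a = 2/r − v²/μ = 1.761×10⁻⁷ − 9.399×10⁻⁸ = 8.207×10⁻⁸ m⁻¹.
a = 1.219×10⁷ m = 12185 km.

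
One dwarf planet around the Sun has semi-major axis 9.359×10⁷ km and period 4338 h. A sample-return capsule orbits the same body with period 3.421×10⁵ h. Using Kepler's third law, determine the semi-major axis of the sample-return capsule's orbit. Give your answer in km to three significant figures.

Kepler's third law: a³ ∝ T², so a₂ = a₁ (T₂/T₁)^(2/3).
T₂/T₁ = 78.86, (T₂/T₁)^(2/3) = 18.39.
a₂ = 9.359×10⁷ × 18.39 = 1.721×10⁹ km.

a₂ ≈ 1.72×10⁹ km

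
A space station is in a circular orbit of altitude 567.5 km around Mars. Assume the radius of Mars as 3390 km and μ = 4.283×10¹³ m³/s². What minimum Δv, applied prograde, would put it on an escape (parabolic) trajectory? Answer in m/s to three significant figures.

Δv ≈ 1360 m/s

r = 3390 + 567.5 = 3957.5 km = 3.9575×10⁶ m.
Circular speed v_c = √(μ/r) = 3290 m/s.
Escape speed v_esc = √(2μ/r) = √2 × v_c = 4652 m/s.
Δv = v_esc − v_c = 1363 m/s.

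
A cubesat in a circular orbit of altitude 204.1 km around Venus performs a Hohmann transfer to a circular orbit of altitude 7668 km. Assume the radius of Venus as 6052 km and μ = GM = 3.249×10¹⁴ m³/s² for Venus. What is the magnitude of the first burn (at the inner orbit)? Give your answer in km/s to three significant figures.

Δv ≈ 1.24 km/s

r₁ = 6052 + 204.1 = 6256.1 km = 6.2561×10⁶ m.
r₂ = 6052 + 7668 = 13720 km = 1.3720×10⁷ m.
Transfer ellipse a_t = (r₁ + r₂)/2 = 9.988×10⁶ m.
At r₁: circular v_c1 = √(μ/r₁) = 7206 m/s; transfer-periapsis v_p = √[μ(2/r₁ − 1/a_t)] = 8446 m/s.
Δv₁ = v_p − v_c1 = 1240 m/s.
= 1.240 km/s.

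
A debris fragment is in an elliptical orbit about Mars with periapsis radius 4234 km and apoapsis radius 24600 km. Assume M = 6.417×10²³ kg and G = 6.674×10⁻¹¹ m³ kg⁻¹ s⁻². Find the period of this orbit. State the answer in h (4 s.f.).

μ = GM = 6.674×10⁻¹¹ × 6.417×10²³ = 4.283×10¹³ m³/s².
Semi-major axis a = (r_p + r_a)/2 = (4234.0 + 24600)/2 = 14417 km = 1.442×10⁷ m.
By Kepler's third law T = 2π√(a³/μ) = 2π × 8.365×10³ = 5.256×10⁴ s.
= 14.60 h.

T ≈ 14.60 h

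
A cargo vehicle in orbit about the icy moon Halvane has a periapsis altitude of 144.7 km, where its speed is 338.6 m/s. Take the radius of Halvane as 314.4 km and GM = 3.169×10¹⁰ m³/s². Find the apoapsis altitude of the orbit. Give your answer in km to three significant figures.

r_p = 314.4 + 144.7 = 459.10 km = 4.591×10⁵ m.
Specific energy ε = v²/2 − μ/r = -1.170×10⁴ J/kg, so a = −μ/(2ε) = 1.354×10⁶ m.
The apsides satisfy r_p + r_a = 2a, so the apoapsis radius is 2a − r_p = 2.249×10⁶ m = 2249.1 km.
Apoapsis altitude = 2249.1 − 314.4 = 1934.7 km.

apoapsis altitude ≈ 1930 km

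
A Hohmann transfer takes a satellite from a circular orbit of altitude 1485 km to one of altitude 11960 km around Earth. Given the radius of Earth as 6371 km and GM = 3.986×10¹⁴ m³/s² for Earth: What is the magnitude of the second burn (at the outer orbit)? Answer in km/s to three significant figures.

r₁ = 6371 + 1485 = 7856.0 km = 7.8560×10⁶ m.
r₂ = 6371 + 11960 = 18331 km = 1.8331×10⁷ m.
Transfer ellipse a_t = (r₁ + r₂)/2 = 1.309×10⁷ m.
At r₁: circular v_c1 = √(μ/r₁) = 7123 m/s; transfer-perigee v_p = √[μ(2/r₁ − 1/a_t)] = 8428 m/s.
At r₂: circular v_c2 = √(μ/r₂) = 4663 m/s; transfer-apogee v_a = √[μ(2/r₂ − 1/a_t)] = 3612 m/s.
Δv₂ = v_c2 − v_a = 1051 m/s.
= 1.051 km/s.

Δv ≈ 1.05 km/s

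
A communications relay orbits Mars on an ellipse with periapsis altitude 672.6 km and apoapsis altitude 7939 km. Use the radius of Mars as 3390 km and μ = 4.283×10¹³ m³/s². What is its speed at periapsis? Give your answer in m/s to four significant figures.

v ≈ 3939 m/s

r_p = 3390 + 672.6 = 4062.6 km = 4.0626×10⁶ m.
r_a = 3390 + 7939 = 11329 km = 1.1329×10⁷ m.
Semi-major axis a = (r_p + r_a)/2 = 7695.8 km = 7.696×10⁶ m.
Vis-viva: v² = μ(2/r − 1/a) = 4.283×10¹³ × (4.923×10⁻⁷ − 1.299×10⁻⁷) = 1.552×10⁷ m²/s².
v = 3939 m/s.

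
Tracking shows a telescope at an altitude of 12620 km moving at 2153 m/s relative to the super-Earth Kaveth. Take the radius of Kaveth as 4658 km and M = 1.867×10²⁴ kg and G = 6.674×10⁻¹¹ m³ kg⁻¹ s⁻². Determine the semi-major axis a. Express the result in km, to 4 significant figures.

a ≈ 12730 km

μ = GM = 6.674×10⁻¹¹ × 1.867×10²⁴ = 1.246×10¹⁴ m³/s².
r = 4658 + 12620 = 17278 km = 1.728×10⁷ m.
Vis-viva rearranged: 1/a = 2/r − v²/μ = 1.158×10⁻⁷ − 3.720×10⁻⁸ = 7.855×10⁻⁸ m⁻¹.
a = 1.273×10⁷ m = 12730 km.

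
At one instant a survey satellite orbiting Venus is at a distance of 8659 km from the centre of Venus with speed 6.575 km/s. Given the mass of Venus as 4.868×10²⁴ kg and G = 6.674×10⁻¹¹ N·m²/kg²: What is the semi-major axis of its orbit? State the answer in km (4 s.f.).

μ = GM = 6.674×10⁻¹¹ × 4.868×10²⁴ = 3.249×10¹⁴ m³/s².
r = 8.659×10⁶ m.
Vis-viva rearranged: 1/a = 2/r − v²/μ = 2.310×10⁻⁷ − 1.331×10⁻⁷ = 9.791×10⁻⁸ m⁻¹.
a = 1.021×10⁷ m = 10213 km.

a ≈ 10210 km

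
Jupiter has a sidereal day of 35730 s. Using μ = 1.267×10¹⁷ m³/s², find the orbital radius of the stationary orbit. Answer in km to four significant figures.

r_sync ≈ 1.600×10⁵ km

A synchronous orbit has period T, so by Kepler's third law a = (μT²/4π²)^(1/3).
μT²/4π² = 1.267×10¹⁷ × (3.573×10⁴)² / 39.48 = 4.097×10²⁴ m³.
a = 1.600×10⁸ m = 1.6002×10⁵ km.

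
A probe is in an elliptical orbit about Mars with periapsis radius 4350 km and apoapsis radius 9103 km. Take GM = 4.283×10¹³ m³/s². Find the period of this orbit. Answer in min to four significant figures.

T ≈ 279.2 min

Semi-major axis a = (r_p + r_a)/2 = (4350.0 + 9103.0)/2 = 6726.5 km = 6.726×10⁶ m.
By Kepler's third law T = 2π√(a³/μ) = 2π × 2.666×10³ = 1.675×10⁴ s.
= 279.2 min.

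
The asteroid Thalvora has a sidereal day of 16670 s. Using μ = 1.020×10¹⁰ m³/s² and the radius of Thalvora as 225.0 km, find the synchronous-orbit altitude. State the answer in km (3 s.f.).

h_sync ≈ 191 km

A synchronous orbit has period T, so by Kepler's third law a = (μT²/4π²)^(1/3).
μT²/4π² = 1.020×10¹⁰ × (1.667×10⁴)² / 39.48 = 7.180×10¹⁶ m³.
a = 4.156×10⁵ m = 415.63 km.
Altitude h = a − R = 415.63 − 225.0 = 190.63 km.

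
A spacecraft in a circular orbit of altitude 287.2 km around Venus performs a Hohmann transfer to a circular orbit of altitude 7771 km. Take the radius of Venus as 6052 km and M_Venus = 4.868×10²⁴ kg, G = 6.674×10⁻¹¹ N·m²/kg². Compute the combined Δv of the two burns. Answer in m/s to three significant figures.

Δv_total ≈ 2230 m/s

μ = GM = 6.674×10⁻¹¹ × 4.868×10²⁴ = 3.249×10¹⁴ m³/s².
r₁ = 6052 + 287.2 = 6339.2 km = 6.3392×10⁶ m.
r₂ = 6052 + 7771 = 13823 km = 1.3823×10⁷ m.
Transfer ellipse a_t = (r₁ + r₂)/2 = 1.008×10⁷ m.
At r₁: circular v_c1 = √(μ/r₁) = 7159 m/s; transfer-periapsis v_p = √[μ(2/r₁ − 1/a_t)] = 8383 m/s.
Δv₁ = v_p − v_c1 = 1224 m/s.
At r₂: circular v_c2 = √(μ/r₂) = 4848 m/s; transfer-apoapsis v_a = √[μ(2/r₂ − 1/a_t)] = 3844 m/s.
Δv₂ = v_c2 − v_a = 1004 m/s.
Total Δv = Δv₁ + Δv₂ = 2228 m/s.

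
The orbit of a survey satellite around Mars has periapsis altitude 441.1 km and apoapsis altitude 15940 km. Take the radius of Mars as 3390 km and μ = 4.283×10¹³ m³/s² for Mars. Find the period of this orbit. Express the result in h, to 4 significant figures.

r_p = 3390 + 441.1 = 3831.1 km = 3.8311×10⁶ m.
r_a = 3390 + 15940 = 19330 km = 1.9330×10⁷ m.
Semi-major axis a = (r_p + r_a)/2 = (3831.1 + 19330)/2 = 11581 km = 1.158×10⁷ m.
By Kepler's third law T = 2π√(a³/μ) = 2π × 6.022×10³ = 3.784×10⁴ s.
= 10.51 h.

T ≈ 10.51 h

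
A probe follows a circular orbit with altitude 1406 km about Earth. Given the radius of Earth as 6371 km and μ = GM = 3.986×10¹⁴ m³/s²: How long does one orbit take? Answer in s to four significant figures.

r = 6371 + 1406 = 7777.0 km = 7.7770×10⁶ m.
Kepler's third law: T = 2π√(r³/μ) = 2π√((7.777×10⁶)³ / 3.986×10¹⁴).
r³/μ = 1.180×10⁶ s², so T = 2π × 1.086×10³ = 6.825×10³ s.

T ≈ 6825 s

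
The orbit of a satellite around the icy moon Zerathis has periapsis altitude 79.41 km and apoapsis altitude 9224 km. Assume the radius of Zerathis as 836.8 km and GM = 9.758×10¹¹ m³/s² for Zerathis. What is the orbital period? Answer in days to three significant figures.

T ≈ 0.947 days

r_p = 836.8 + 79.41 = 916.21 km = 9.1621×10⁵ m.
r_a = 836.8 + 9224 = 10061 km = 1.0061×10⁷ m.
Semi-major axis a = (r_p + r_a)/2 = (916.21 + 10061)/2 = 5488.5 km = 5.489×10⁶ m.
By Kepler's third law T = 2π√(a³/μ) = 2π × 1.302×10⁴ = 8.179×10⁴ s.
= 0.9466 days.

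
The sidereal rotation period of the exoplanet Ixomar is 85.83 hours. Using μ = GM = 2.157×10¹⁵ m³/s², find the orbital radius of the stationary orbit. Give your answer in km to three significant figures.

r_sync ≈ 1.73×10⁵ km

T = 85.83 hours = 3.090×10⁵ s.
A synchronous orbit has period T, so by Kepler's third law a = (μT²/4π²)^(1/3).
μT²/4π² = 2.157×10¹⁵ × (3.090×10⁵)² / 39.48 = 5.216×10²⁴ m³.
a = 1.734×10⁸ m = 1.7343×10⁵ km.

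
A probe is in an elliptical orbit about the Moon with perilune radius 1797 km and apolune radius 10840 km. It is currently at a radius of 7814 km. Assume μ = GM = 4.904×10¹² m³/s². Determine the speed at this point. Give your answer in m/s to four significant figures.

v ≈ 692.1 m/s

Semi-major axis a = (r_p + r_a)/2 = 6318.5 km = 6.318×10⁶ m.
Vis-viva: v² = μ(2/r − 1/a) = 4.904×10¹² × (2.560×10⁻⁷ − 1.583×10⁻⁷) = 4.790×10⁵ m²/s².
v = 692.1 m/s.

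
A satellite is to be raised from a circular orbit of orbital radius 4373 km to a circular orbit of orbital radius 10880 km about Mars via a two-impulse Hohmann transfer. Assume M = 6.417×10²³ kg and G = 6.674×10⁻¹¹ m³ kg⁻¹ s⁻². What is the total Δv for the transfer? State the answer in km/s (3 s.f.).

μ = GM = 6.674×10⁻¹¹ × 6.417×10²³ = 4.283×10¹³ m³/s².
r₁ = 4373 km = 4.373×10⁶ m.
r₂ = 10880 km = 1.088×10⁷ m.
Transfer ellipse a_t = (r₁ + r₂)/2 = 7.626×10⁶ m.
At r₁: circular v_c1 = √(μ/r₁) = 3129 m/s; transfer-periapsis v_p = √[μ(2/r₁ − 1/a_t)] = 3738 m/s.
Δv₁ = v_p − v_c1 = 608.4 m/s.
At r₂: circular v_c2 = √(μ/r₂) = 1984 m/s; transfer-apoapsis v_a = √[μ(2/r₂ − 1/a_t)] = 1502 m/s.
Δv₂ = v_c2 − v_a = 481.7 m/s.
Total Δv = Δv₁ + Δv₂ = 1090 m/s = 1.090 km/s.

Δv_total ≈ 1.09 km/s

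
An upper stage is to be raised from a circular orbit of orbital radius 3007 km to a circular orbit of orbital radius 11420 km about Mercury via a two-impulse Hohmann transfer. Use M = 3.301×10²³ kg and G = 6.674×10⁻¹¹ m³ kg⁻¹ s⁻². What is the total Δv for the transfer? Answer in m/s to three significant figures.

Δv_total ≈ 1190 m/s

μ = GM = 6.674×10⁻¹¹ × 3.301×10²³ = 2.203×10¹³ m³/s².
r₁ = 3007 km = 3.007×10⁶ m.
r₂ = 11420 km = 1.142×10⁷ m.
Transfer ellipse a_t = (r₁ + r₂)/2 = 7.214×10⁶ m.
At r₁: circular v_c1 = √(μ/r₁) = 2707 m/s; transfer-periherm v_p = √[μ(2/r₁ − 1/a_t)] = 3406 m/s.
Δv₁ = v_p − v_c1 = 699.0 m/s.
At r₂: circular v_c2 = √(μ/r₂) = 1389 m/s; transfer-apoherm v_a = √[μ(2/r₂ − 1/a_t)] = 896.8 m/s.
Δv₂ = v_c2 − v_a = 492.2 m/s.
Total Δv = Δv₁ + Δv₂ = 1191 m/s.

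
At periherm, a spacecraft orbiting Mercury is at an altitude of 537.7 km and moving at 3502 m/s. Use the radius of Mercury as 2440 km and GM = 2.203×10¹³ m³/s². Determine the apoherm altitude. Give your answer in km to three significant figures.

apoherm altitude ≈ 12000 km

r_p = 2440 + 537.7 = 2977.7 km = 2.978×10⁶ m.
Specific energy ε = v²/2 − μ/r = -1.266×10⁶ J/kg, so a = −μ/(2ε) = 8.698×10⁶ m.
The apsides satisfy r_p + r_a = 2a, so the apoherm radius is 2a − r_p = 1.442×10⁷ m = 14419 km.
Apoherm altitude = 14419 − 2440 = 11979 km.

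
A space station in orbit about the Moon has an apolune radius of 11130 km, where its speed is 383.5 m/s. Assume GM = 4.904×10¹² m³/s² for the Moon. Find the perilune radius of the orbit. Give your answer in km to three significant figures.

r_a = 1.113×10⁷ m.
Specific energy ε = v²/2 − μ/r = -3.671×10⁵ J/kg, so a = −μ/(2ε) = 6.680×10⁶ m.
The apsides satisfy r_p + r_a = 2a, so the perilune radius is 2a − r_a = 2.230×10⁶ m = 2229.7 km.

perilune radius ≈ 2230 km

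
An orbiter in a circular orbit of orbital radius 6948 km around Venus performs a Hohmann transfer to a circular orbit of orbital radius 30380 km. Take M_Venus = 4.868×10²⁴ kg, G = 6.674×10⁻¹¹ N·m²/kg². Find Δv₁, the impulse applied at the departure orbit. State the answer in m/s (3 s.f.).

μ = GM = 6.674×10⁻¹¹ × 4.868×10²⁴ = 3.249×10¹⁴ m³/s².
r₁ = 6948 km = 6.948×10⁶ m.
r₂ = 30380 km = 3.038×10⁷ m.
Transfer ellipse a_t = (r₁ + r₂)/2 = 1.866×10⁷ m.
At r₁: circular v_c1 = √(μ/r₁) = 6838 m/s; transfer-periapsis v_p = √[μ(2/r₁ − 1/a_t)] = 8724 m/s.
Δv₁ = v_p − v_c1 = 1886 m/s.

Δv ≈ 1890 m/s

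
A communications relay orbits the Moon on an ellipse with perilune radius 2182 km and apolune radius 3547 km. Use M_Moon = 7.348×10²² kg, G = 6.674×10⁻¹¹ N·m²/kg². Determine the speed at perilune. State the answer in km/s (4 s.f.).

v ≈ 1.668 km/s

μ = GM = 6.674×10⁻¹¹ × 7.348×10²² = 4.904×10¹² m³/s².
Semi-major axis a = (r_p + r_a)/2 = 2864.5 km = 2.864×10⁶ m.
Vis-viva: v² = μ(2/r − 1/a) = 4.904×10¹² × (9.166×10⁻⁷ − 3.491×10⁻⁷) = 2.783×10⁶ m²/s².
v = 1668 m/s = 1.668 km/s.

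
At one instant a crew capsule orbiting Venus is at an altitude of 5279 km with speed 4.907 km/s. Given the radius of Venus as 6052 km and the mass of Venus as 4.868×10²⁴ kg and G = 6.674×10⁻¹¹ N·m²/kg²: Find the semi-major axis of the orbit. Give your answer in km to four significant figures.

μ = GM = 6.674×10⁻¹¹ × 4.868×10²⁴ = 3.249×10¹⁴ m³/s².
r = 6052 + 5279 = 11331 km = 1.133×10⁷ m.
Specific orbital energy ε = v²/2 − μ/r = (4907)²/2 − 3.249×10¹⁴/1.133×10⁷ = -1.663×10⁷ J/kg.
Since ε = −μ/(2a), a = −μ/(2ε) = 9.766×10⁶ m = 9766.2 km.

a ≈ 9766 km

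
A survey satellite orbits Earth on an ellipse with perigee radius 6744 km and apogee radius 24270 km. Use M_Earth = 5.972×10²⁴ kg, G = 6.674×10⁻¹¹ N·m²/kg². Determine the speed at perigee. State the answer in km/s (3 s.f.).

v ≈ 9.62 km/s

μ = GM = 6.674×10⁻¹¹ × 5.972×10²⁴ = 3.986×10¹⁴ m³/s².
Semi-major axis a = (r_p + r_a)/2 = 15507 km = 1.551×10⁷ m.
Vis-viva: v² = μ(2/r − 1/a) = 3.986×10¹⁴ × (2.966×10⁻⁷ − 6.449×10⁻⁸) = 9.250×10⁷ m²/s².
v = 9618 m/s = 9.618 km/s.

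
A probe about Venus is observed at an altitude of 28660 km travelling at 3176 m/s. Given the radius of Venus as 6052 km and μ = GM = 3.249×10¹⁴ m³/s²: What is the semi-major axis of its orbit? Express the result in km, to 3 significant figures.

r = 6052 + 28660 = 34712 km = 3.471×10⁷ m.
Vis-viva rearranged: 1/a = 2/r − v²/μ = 5.762×10⁻⁸ − 3.105×10⁻⁸ = 2.657×10⁻⁸ m⁻¹.
a = 3.764×10⁷ m = 37636 km.

a ≈ 37600 km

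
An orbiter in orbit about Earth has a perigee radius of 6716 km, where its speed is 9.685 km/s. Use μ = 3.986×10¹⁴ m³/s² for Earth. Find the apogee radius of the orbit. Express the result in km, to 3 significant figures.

apogee radius ≈ 25300 km

r_p = 6.716×10⁶ m.
Specific energy ε = v²/2 − μ/r = -1.245×10⁷ J/kg, so a = −μ/(2ε) = 1.601×10⁷ m.
The apsides satisfy r_p + r_a = 2a, so the apogee radius is 2a − r_p = 2.530×10⁷ m = 25297 km.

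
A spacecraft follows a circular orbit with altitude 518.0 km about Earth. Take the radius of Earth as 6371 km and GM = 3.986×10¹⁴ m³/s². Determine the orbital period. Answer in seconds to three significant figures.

r = 6371 + 518.0 = 6889.0 km = 6.8890×10⁶ m.
Kepler's third law: T = 2π√(r³/μ) = 2π√((6.889×10⁶)³ / 3.986×10¹⁴).
r³/μ = 8.202×10⁵ s², so T = 2π × 9.057×10² = 5.690×10³ s.

T ≈ 5690 seconds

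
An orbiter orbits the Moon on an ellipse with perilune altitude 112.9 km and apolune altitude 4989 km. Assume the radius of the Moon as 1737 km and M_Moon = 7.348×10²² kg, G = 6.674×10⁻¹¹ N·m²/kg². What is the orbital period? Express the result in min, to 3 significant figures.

μ = GM = 6.674×10⁻¹¹ × 7.348×10²² = 4.904×10¹² m³/s².
r_p = 1737 + 112.9 = 1849.9 km = 1.8499×10⁶ m.
r_a = 1737 + 4989 = 6726.0 km = 6.7260×10⁶ m.
Semi-major axis a = (r_p + r_a)/2 = (1849.9 + 6726.0)/2 = 4287.9 km = 4.288×10⁶ m.
By Kepler's third law T = 2π√(a³/μ) = 2π × 4.010×10³ = 2.519×10⁴ s.
= 419.9 min.

T ≈ 420 min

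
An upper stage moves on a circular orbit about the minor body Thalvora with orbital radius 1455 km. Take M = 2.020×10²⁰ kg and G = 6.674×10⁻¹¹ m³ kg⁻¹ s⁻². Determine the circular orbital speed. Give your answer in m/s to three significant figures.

v ≈ 96.3 m/s

μ = GM = 6.674×10⁻¹¹ × 2.020×10²⁰ = 1.348×10¹⁰ m³/s².
r = 1455 km = 1.455×10⁶ m.
For a circular orbit v = √(μ/r) = √(1.348×10¹⁰ / 1.455×10⁶) = √(9.266×10³) = 96.26 m/s.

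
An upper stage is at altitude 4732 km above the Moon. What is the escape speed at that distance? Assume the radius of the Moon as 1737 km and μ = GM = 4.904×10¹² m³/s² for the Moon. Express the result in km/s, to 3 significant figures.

v_esc ≈ 1.23 km/s

r = 1737 + 4732 = 6469.0 km = 6.4690×10⁶ m.
Escape speed v_esc = √(2μ/r) = √(2 × 4.904×10¹² / 6.469×10⁶) = √(1.516×10⁶) = 1231 m/s.
= 1.231 km/s.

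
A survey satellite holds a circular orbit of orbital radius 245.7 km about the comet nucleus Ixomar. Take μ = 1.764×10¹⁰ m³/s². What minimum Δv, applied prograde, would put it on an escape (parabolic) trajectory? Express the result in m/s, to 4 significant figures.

Δv ≈ 111.0 m/s

r = 245.7 km = 2.457×10⁵ m.
Circular speed v_c = √(μ/r) = 267.9 m/s.
Escape speed v_esc = √(2μ/r) = √2 × v_c = 378.9 m/s.
Δv = v_esc − v_c = 111.0 m/s.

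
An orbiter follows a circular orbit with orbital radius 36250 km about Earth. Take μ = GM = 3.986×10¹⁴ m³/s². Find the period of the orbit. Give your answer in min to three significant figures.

r = 36250 km = 3.625×10⁷ m.
Kepler's third law: T = 2π√(r³/μ) = 2π√((3.625×10⁷)³ / 3.986×10¹⁴).
r³/μ = 1.195×10⁸ s², so T = 2π × 1.093×10⁴ = 6.869×10⁴ s.
Converting: 6.869×10⁴ s ÷ 60.00 = 1145 min.

T ≈ 1140 min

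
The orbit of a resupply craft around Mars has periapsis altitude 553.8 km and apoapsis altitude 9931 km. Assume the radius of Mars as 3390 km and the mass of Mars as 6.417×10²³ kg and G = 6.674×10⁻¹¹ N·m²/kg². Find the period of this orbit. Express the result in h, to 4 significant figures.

μ = GM = 6.674×10⁻¹¹ × 6.417×10²³ = 4.283×10¹³ m³/s².
r_p = 3390 + 553.8 = 3943.8 km = 3.9438×10⁶ m.
r_a = 3390 + 9931 = 13321 km = 1.3321×10⁷ m.
Semi-major axis a = (r_p + r_a)/2 = (3943.8 + 13321)/2 = 8632.4 km = 8.632×10⁶ m.
By Kepler's third law T = 2π√(a³/μ) = 2π × 3.876×10³ = 2.435×10⁴ s.
= 6.764 h.

T ≈ 6.764 h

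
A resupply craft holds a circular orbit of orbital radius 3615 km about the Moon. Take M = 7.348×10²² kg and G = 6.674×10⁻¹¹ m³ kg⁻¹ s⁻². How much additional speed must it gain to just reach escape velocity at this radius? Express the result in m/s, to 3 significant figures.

μ = GM = 6.674×10⁻¹¹ × 7.348×10²² = 4.904×10¹² m³/s².
r = 3615 km = 3.615×10⁶ m.
Circular speed v_c = √(μ/r) = 1165 m/s.
Escape speed v_esc = √(2μ/r) = √2 × v_c = 1647 m/s.
Δv = v_esc − v_c = 482.4 m/s.

Δv ≈ 482 m/s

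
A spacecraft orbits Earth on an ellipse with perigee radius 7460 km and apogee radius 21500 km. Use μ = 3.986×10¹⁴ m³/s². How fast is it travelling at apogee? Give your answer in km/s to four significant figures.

Semi-major axis a = (r_p + r_a)/2 = 14480 km = 1.448×10⁷ m.
Vis-viva: v² = μ(2/r − 1/a) = 3.986×10¹⁴ × (9.302×10⁻⁸ − 6.906×10⁻⁸) = 9.551×10⁶ m²/s².
v = 3091 m/s = 3.091 km/s.

v ≈ 3.091 km/s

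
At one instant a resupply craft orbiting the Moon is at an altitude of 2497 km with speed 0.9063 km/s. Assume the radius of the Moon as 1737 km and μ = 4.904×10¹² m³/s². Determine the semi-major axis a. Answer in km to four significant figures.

r = 1737 + 2497 = 4234.0 km = 4.234×10⁶ m.
Vis-viva rearranged: 1/a = 2/r − v²/μ = 4.724×10⁻⁷ − 1.675×10⁻⁷ = 3.049×10⁻⁷ m⁻¹.
a = 3.280×10⁶ m = 3280.0 km.

a ≈ 3280 km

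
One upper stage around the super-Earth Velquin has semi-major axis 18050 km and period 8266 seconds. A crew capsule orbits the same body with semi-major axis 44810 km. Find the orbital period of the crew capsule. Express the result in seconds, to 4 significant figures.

Kepler's third law: T² ∝ a³, so T₂ = T₁ (a₂/a₁)^(3/2).
a₂/a₁ = 2.483, (a₂/a₁)^(3/2) = 3.912.
T₂ = 8266 × 3.912 = 32330 seconds.

T₂ ≈ 32330 seconds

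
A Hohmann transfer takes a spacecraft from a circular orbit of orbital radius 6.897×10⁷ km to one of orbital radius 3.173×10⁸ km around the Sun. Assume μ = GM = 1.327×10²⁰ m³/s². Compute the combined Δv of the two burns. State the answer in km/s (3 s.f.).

Δv_total ≈ 20.6 km/s

r₁ = 6.897×10⁷ km = 6.897×10¹⁰ m.
r₂ = 3.173×10⁸ km = 3.173×10¹¹ m.
Transfer ellipse a_t = (r₁ + r₂)/2 = 1.931×10¹¹ m.
At r₁: circular v_c1 = √(μ/r₁) = 43860 m/s; transfer-perihelion v_p = √[μ(2/r₁ − 1/a_t)] = 56220 m/s.
Δv₁ = v_p − v_c1 = 12360 m/s.
At r₂: circular v_c2 = √(μ/r₂) = 20450 m/s; transfer-aphelion v_a = √[μ(2/r₂ − 1/a_t)] = 12220 m/s.
Δv₂ = v_c2 − v_a = 8230 m/s.
Total Δv = Δv₁ + Δv₂ = 20590 m/s = 20.59 km/s.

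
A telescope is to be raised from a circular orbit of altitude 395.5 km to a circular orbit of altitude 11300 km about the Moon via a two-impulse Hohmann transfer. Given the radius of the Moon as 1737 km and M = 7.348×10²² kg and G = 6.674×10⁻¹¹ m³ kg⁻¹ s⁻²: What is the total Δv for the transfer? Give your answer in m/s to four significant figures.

μ = GM = 6.674×10⁻¹¹ × 7.348×10²² = 4.904×10¹² m³/s².
r₁ = 1737 + 395.5 = 2132.5 km = 2.1325×10⁶ m.
r₂ = 1737 + 11300 = 13037 km = 1.3037×10⁷ m.
Transfer ellipse a_t = (r₁ + r₂)/2 = 7.585×10⁶ m.
At r₁: circular v_c1 = √(μ/r₁) = 1516 m/s; transfer-perilune v_p = √[μ(2/r₁ − 1/a_t)] = 1988 m/s.
Δv₁ = v_p − v_c1 = 471.7 m/s.
At r₂: circular v_c2 = √(μ/r₂) = 613.3 m/s; transfer-apolune v_a = √[μ(2/r₂ − 1/a_t)] = 325.2 m/s.
Δv₂ = v_c2 − v_a = 288.1 m/s.
Total Δv = Δv₁ + Δv₂ = 759.8 m/s.

Δv_total ≈ 759.8 m/s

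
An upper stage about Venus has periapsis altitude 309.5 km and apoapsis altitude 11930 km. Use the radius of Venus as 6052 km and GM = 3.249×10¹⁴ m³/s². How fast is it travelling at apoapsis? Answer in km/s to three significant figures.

r_p = 6052 + 309.5 = 6361.5 km = 6.3615×10⁶ m.
r_a = 6052 + 11930 = 17982 km = 1.7982×10⁷ m.
Semi-major axis a = (r_p + r_a)/2 = 12172 km = 1.217×10⁷ m.
Vis-viva: v² = μ(2/r − 1/a) = 3.249×10¹⁴ × (1.112×10⁻⁷ − 8.216×10⁻⁸) = 9.443×10⁶ m²/s².
v = 3073 m/s = 3.073 km/s.

v ≈ 3.07 km/s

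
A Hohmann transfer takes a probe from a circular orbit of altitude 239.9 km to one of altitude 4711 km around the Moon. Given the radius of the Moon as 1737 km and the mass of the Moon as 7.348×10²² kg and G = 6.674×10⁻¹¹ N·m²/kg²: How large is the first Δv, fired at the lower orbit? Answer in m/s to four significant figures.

μ = GM = 6.674×10⁻¹¹ × 7.348×10²² = 4.904×10¹² m³/s².
r₁ = 1737 + 239.9 = 1976.9 km = 1.9769×10⁶ m.
r₂ = 1737 + 4711 = 6448.0 km = 6.4480×10⁶ m.
Transfer ellipse a_t = (r₁ + r₂)/2 = 4.212×10⁶ m.
At r₁: circular v_c1 = √(μ/r₁) = 1575 m/s; transfer-perilune v_p = √[μ(2/r₁ − 1/a_t)] = 1949 m/s.
Δv₁ = v_p − v_c1 = 373.6 m/s.

Δv ≈ 373.6 m/s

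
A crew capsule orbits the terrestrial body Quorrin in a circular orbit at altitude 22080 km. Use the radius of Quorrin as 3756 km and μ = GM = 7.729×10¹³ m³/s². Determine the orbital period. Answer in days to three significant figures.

r = 3756 + 22080 = 25836 km = 2.5836×10⁷ m.
Kepler's third law: T = 2π√(r³/μ) = 2π√((2.584×10⁷)³ / 7.729×10¹³).
r³/μ = 2.231×10⁸ s², so T = 2π × 1.494×10⁴ = 9.385×10⁴ s.
Converting: 9.385×10⁴ s ÷ 86400 = 1.086 days.

T ≈ 1.09 days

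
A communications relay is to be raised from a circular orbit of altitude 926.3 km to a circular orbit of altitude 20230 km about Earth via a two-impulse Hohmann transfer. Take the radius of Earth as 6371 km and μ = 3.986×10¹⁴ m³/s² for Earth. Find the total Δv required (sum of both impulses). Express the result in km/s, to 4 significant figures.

Δv_total ≈ 3.199 km/s

r₁ = 6371 + 926.3 = 7297.3 km = 7.2973×10⁶ m.
r₂ = 6371 + 20230 = 26601 km = 2.6601×10⁷ m.
Transfer ellipse a_t = (r₁ + r₂)/2 = 1.695×10⁷ m.
At r₁: circular v_c1 = √(μ/r₁) = 7391 m/s; transfer-perigee v_p = √[μ(2/r₁ − 1/a_t)] = 9259 m/s.
Δv₁ = v_p − v_c1 = 1868 m/s.
At r₂: circular v_c2 = √(μ/r₂) = 3871 m/s; transfer-apogee v_a = √[μ(2/r₂ − 1/a_t)] = 2540 m/s.
Δv₂ = v_c2 − v_a = 1331 m/s.
Total Δv = Δv₁ + Δv₂ = 3199 m/s = 3.199 km/s.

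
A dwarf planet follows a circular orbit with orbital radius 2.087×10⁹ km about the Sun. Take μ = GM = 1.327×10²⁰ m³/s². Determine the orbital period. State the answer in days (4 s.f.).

r = 2.087×10⁹ km = 2.087×10¹² m.
Kepler's third law: T = 2π√(r³/μ) = 2π√((2.087×10¹²)³ / 1.327×10²⁰).
r³/μ = 6.850×10¹⁶ s², so T = 2π × 2.617×10⁸ = 1.644×10⁹ s.
Converting: 1.644×10⁹ s ÷ 86400 = 19030 days.

T ≈ 19030 days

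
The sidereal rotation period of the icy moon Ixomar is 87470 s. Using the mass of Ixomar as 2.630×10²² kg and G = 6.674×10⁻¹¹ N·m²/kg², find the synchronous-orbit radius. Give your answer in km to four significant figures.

μ = GM = 6.674×10⁻¹¹ × 2.630×10²² = 1.755×10¹² m³/s².
A synchronous orbit has period T, so by Kepler's third law a = (μT²/4π²)^(1/3).
μT²/4π² = 1.755×10¹² × (8.747×10⁴)² / 39.48 = 3.402×10²⁰ m³.
a = 6.981×10⁶ m = 6980.7 km.

r_sync ≈ 6981 km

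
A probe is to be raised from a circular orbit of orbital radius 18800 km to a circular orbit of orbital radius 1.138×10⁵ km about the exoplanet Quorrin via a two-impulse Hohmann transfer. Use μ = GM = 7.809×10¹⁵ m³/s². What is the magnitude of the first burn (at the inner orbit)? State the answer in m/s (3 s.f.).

r₁ = 18800 km = 1.880×10⁷ m.
r₂ = 1.138×10⁵ km = 1.138×10⁸ m.
Transfer ellipse a_t = (r₁ + r₂)/2 = 6.630×10⁷ m.
At r₁: circular v_c1 = √(μ/r₁) = 20380 m/s; transfer-periapsis v_p = √[μ(2/r₁ − 1/a_t)] = 26700 m/s.
Δv₁ = v_p − v_c1 = 6321 m/s.

Δv ≈ 6320 m/s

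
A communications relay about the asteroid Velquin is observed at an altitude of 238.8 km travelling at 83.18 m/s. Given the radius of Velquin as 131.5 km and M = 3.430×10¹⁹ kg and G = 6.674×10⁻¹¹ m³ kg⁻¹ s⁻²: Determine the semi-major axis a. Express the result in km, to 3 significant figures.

a ≈ 420 km

μ = GM = 6.674×10⁻¹¹ × 3.430×10¹⁹ = 2.289×10⁹ m³/s².
r = 131.5 + 238.8 = 370.30 km = 3.703×10⁵ m.
Vis-viva rearranged: 1/a = 2/r − v²/μ = 5.401×10⁻⁶ − 3.022×10⁻⁶ = 2.379×10⁻⁶ m⁻¹.
a = 4.204×10⁵ m = 420.42 km.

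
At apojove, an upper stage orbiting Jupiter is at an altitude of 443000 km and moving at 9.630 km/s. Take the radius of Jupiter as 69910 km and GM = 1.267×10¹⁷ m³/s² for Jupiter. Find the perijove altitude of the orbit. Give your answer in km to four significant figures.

r_a = 69910 + 443000 = 5.1291×10⁵ km = 5.129×10⁸ m.
Specific energy ε = v²/2 − μ/r = -2.007×10⁸ J/kg, so a = −μ/(2ε) = 3.157×10⁸ m.
The apsides satisfy r_p + r_a = 2a, so the perijove radius is 2a − r_a = 1.185×10⁸ m = 1.1853×10⁵ km.
Perijove altitude = 1.1853×10⁵ − 69910 = 48617 km.

perijove altitude ≈ 48620 km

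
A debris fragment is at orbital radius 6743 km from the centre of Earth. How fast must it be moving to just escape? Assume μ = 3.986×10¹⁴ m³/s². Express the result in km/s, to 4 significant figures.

r = 6743 km = 6.743×10⁶ m.
Escape speed v_esc = √(2μ/r) = √(2 × 3.986×10¹⁴ / 6.743×10⁶) = √(1.182×10⁸) = 10870 m/s.
= 10.87 km/s.

v_esc ≈ 10.87 km/s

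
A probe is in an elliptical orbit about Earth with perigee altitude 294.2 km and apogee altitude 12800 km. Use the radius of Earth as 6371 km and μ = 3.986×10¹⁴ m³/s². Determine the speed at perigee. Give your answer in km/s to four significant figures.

r_p = 6371 + 294.2 = 6665.2 km = 6.6652×10⁶ m.
r_a = 6371 + 12800 = 19171 km = 1.9171×10⁷ m.
Semi-major axis a = (r_p + r_a)/2 = 12918 km = 1.292×10⁷ m.
Vis-viva: v² = μ(2/r − 1/a) = 3.986×10¹⁴ × (3.001×10⁻⁷ − 7.741×10⁻⁸) = 8.875×10⁷ m²/s².
v = 9421 m/s = 9.421 km/s.

v ≈ 9.421 km/s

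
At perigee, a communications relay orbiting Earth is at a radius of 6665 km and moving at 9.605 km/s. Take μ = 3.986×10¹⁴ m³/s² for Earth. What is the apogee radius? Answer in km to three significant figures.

apogee radius ≈ 22500 km

r_p = 6.665×10⁶ m.
Specific energy ε = v²/2 − μ/r = -1.368×10⁷ J/kg, so a = −μ/(2ε) = 1.457×10⁷ m.
The apsides satisfy r_p + r_a = 2a, so the apogee radius is 2a − r_p = 2.248×10⁷ m = 22479 km.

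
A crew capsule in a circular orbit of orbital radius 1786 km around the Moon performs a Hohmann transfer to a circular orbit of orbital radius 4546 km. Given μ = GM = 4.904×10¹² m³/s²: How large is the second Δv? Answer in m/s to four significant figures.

Δv ≈ 258.5 m/s

r₁ = 1786 km = 1.786×10⁶ m.
r₂ = 4546 km = 4.546×10⁶ m.
Transfer ellipse a_t = (r₁ + r₂)/2 = 3.166×10⁶ m.
At r₁: circular v_c1 = √(μ/r₁) = 1657 m/s; transfer-perilune v_p = √[μ(2/r₁ − 1/a_t)] = 1986 m/s.
At r₂: circular v_c2 = √(μ/r₂) = 1039 m/s; transfer-apolune v_a = √[μ(2/r₂ − 1/a_t)] = 780.1 m/s.
Δv₂ = v_c2 − v_a = 258.5 m/s.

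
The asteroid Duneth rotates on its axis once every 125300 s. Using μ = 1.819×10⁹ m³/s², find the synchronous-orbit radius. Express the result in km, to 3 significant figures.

r_sync ≈ 898 km

A synchronous orbit has period T, so by Kepler's third law a = (μT²/4π²)^(1/3).
μT²/4π² = 1.819×10⁹ × (1.253×10⁵)² / 39.48 = 7.234×10¹⁷ m³.
a = 8.977×10⁵ m = 897.69 km.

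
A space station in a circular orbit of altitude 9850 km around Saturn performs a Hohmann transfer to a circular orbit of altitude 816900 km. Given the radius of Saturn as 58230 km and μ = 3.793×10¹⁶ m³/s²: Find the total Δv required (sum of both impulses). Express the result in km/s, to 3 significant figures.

Δv_total ≈ 12.6 km/s

r₁ = 58230 + 9850 = 68080 km = 6.8080×10⁷ m.
r₂ = 58230 + 816900 = 875130 km = 8.7513×10⁸ m.
Transfer ellipse a_t = (r₁ + r₂)/2 = 4.716×10⁸ m.
At r₁: circular v_c1 = √(μ/r₁) = 23600 m/s; transfer-perikrone v_p = √[μ(2/r₁ − 1/a_t)] = 32150 m/s.
Δv₁ = v_p − v_c1 = 8550 m/s.
At r₂: circular v_c2 = √(μ/r₂) = 6583 m/s; transfer-apokrone v_a = √[μ(2/r₂ − 1/a_t)] = 2501 m/s.
Δv₂ = v_c2 − v_a = 4082 m/s.
Total Δv = Δv₁ + Δv₂ = 12630 m/s = 12.63 km/s.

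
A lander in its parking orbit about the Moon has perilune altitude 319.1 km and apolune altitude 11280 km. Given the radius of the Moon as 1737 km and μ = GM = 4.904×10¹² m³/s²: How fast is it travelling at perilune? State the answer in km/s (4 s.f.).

v ≈ 2.030 km/s

r_p = 1737 + 319.1 = 2056.1 km = 2.0561×10⁶ m.
r_a = 1737 + 11280 = 13017 km = 1.3017×10⁷ m.
Semi-major axis a = (r_p + r_a)/2 = 7536.6 km = 7.537×10⁶ m.
Vis-viva: v² = μ(2/r − 1/a) = 4.904×10¹² × (9.727×10⁻⁷ − 1.327×10⁻⁷) = 4.120×10⁶ m²/s².
v = 2030 m/s = 2.030 km/s.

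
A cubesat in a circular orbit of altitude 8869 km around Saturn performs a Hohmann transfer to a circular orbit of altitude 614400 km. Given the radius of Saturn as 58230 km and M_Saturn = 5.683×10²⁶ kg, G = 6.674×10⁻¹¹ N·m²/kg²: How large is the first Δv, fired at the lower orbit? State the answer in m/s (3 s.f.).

Δv ≈ 8290 m/s

μ = GM = 6.674×10⁻¹¹ × 5.683×10²⁶ = 3.793×10¹⁶ m³/s².
r₁ = 58230 + 8869 = 67099 km = 6.7099×10⁷ m.
r₂ = 58230 + 614400 = 672630 km = 6.7263×10⁸ m.
Transfer ellipse a_t = (r₁ + r₂)/2 = 3.699×10⁸ m.
At r₁: circular v_c1 = √(μ/r₁) = 23780 m/s; transfer-perikrone v_p = √[μ(2/r₁ − 1/a_t)] = 32060 m/s.
Δv₁ = v_p − v_c1 = 8287 m/s.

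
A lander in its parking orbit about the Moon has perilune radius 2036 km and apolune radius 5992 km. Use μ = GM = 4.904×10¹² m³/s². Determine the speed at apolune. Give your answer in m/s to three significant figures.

Semi-major axis a = (r_p + r_a)/2 = 4014.0 km = 4.014×10⁶ m.
Vis-viva: v² = μ(2/r − 1/a) = 4.904×10¹² × (3.338×10⁻⁷ − 2.491×10⁻⁷) = 4.151×10⁵ m²/s².
v = 644.3 m/s.

v ≈ 644 m/s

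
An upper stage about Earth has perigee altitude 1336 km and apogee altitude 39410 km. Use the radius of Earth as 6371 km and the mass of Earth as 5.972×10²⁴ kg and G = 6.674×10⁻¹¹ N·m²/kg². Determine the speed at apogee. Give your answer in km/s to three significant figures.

v ≈ 1.58 km/s

μ = GM = 6.674×10⁻¹¹ × 5.972×10²⁴ = 3.986×10¹⁴ m³/s².
r_p = 6371 + 1336 = 7707.0 km = 7.7070×10⁶ m.
r_a = 6371 + 39410 = 45781 km = 4.5781×10⁷ m.
Semi-major axis a = (r_p + r_a)/2 = 26744 km = 2.674×10⁷ m.
Vis-viva: v² = μ(2/r − 1/a) = 3.986×10¹⁴ × (4.369×10⁻⁸ − 3.739×10⁻⁸) = 2.509×10⁶ m²/s².
v = 1584 m/s = 1.584 km/s.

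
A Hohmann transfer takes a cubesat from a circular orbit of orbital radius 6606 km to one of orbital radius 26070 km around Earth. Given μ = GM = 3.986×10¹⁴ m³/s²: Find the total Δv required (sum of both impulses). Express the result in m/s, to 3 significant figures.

Δv_total ≈ 3470 m/s

r₁ = 6606 km = 6.606×10⁶ m.
r₂ = 26070 km = 2.607×10⁷ m.
Transfer ellipse a_t = (r₁ + r₂)/2 = 1.634×10⁷ m.
At r₁: circular v_c1 = √(μ/r₁) = 7768 m/s; transfer-perigee v_p = √[μ(2/r₁ − 1/a_t)] = 9812 m/s.
Δv₁ = v_p − v_c1 = 2044 m/s.
At r₂: circular v_c2 = √(μ/r₂) = 3910 m/s; transfer-apogee v_a = √[μ(2/r₂ − 1/a_t)] = 2486 m/s.
Δv₂ = v_c2 − v_a = 1424 m/s.
Total Δv = Δv₁ + Δv₂ = 3468 m/s.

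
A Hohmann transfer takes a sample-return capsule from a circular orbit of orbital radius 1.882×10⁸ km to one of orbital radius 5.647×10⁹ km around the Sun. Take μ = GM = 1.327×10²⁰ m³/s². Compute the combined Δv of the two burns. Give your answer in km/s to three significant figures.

Δv_total ≈ 14.0 km/s

r₁ = 1.882×10⁸ km = 1.882×10¹¹ m.
r₂ = 5.647×10⁹ km = 5.647×10¹² m.
Transfer ellipse a_t = (r₁ + r₂)/2 = 2.918×10¹² m.
At r₁: circular v_c1 = √(μ/r₁) = 26550 m/s; transfer-perihelion v_p = √[μ(2/r₁ − 1/a_t)] = 36940 m/s.
Δv₁ = v_p − v_c1 = 10390 m/s.
At r₂: circular v_c2 = √(μ/r₂) = 4848 m/s; transfer-aphelion v_a = √[μ(2/r₂ − 1/a_t)] = 1231 m/s.
Δv₂ = v_c2 − v_a = 3616 m/s.
Total Δv = Δv₁ + Δv₂ = 14000 m/s = 14.00 km/s.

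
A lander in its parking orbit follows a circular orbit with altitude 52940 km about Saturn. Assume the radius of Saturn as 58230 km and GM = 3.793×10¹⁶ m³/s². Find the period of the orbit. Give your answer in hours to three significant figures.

T ≈ 10.5 hours

r = 58230 + 52940 = 111170 km = 1.1117×10⁸ m.
Kepler's third law: T = 2π√(r³/μ) = 2π√((1.112×10⁸)³ / 3.793×10¹⁶).
r³/μ = 3.622×10⁷ s², so T = 2π × 6.019×10³ = 3.782×10⁴ s.
Converting: 3.782×10⁴ s ÷ 3600 = 10.50 hours.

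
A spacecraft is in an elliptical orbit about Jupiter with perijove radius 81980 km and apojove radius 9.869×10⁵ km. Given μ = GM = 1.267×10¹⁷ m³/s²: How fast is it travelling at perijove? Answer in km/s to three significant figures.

Semi-major axis a = (r_p + r_a)/2 = 5.3444×10⁵ km = 5.344×10⁸ m.
Vis-viva: v² = μ(2/r − 1/a) = 1.267×10¹⁷ × (2.440×10⁻⁸ − 1.871×10⁻⁹) = 2.854×10⁹ m²/s².
v = 53420 m/s = 53.42 km/s.

v ≈ 53.4 km/s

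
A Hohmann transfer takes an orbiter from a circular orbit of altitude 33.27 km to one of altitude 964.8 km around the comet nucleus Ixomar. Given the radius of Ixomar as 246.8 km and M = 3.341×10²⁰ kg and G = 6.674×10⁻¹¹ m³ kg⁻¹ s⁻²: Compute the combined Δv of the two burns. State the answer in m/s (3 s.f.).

μ = GM = 6.674×10⁻¹¹ × 3.341×10²⁰ = 2.230×10¹⁰ m³/s².
r₁ = 246.8 + 33.27 = 280.07 km = 2.8007×10⁵ m.
r₂ = 246.8 + 964.8 = 1211.6 km = 1.2116×10⁶ m.
Transfer ellipse a_t = (r₁ + r₂)/2 = 7.458×10⁵ m.
At r₁: circular v_c1 = √(μ/r₁) = 282.2 m/s; transfer-periapsis v_p = √[μ(2/r₁ − 1/a_t)] = 359.6 m/s.
Δv₁ = v_p − v_c1 = 77.47 m/s.
At r₂: circular v_c2 = √(μ/r₂) = 135.7 m/s; transfer-apoapsis v_a = √[μ(2/r₂ − 1/a_t)] = 83.13 m/s.
Δv₂ = v_c2 − v_a = 52.53 m/s.
Total Δv = Δv₁ + Δv₂ = 130.0 m/s.

Δv_total ≈ 130 m/s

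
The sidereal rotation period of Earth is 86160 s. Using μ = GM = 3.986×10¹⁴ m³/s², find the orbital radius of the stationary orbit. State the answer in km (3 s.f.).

r_sync ≈ 42200 km

A synchronous orbit has period T, so by Kepler's third law a = (μT²/4π²)^(1/3).
μT²/4π² = 3.986×10¹⁴ × (8.616×10⁴)² / 39.48 = 7.495×10²² m³.
a = 4.216×10⁷ m = 42163 km.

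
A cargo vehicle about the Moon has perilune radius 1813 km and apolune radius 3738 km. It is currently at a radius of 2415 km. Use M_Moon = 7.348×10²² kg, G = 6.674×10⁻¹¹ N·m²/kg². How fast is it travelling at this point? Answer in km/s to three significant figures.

v ≈ 1.51 km/s

μ = GM = 6.674×10⁻¹¹ × 7.348×10²² = 4.904×10¹² m³/s².
Semi-major axis a = (r_p + r_a)/2 = 2775.5 km = 2.776×10⁶ m.
Vis-viva: v² = μ(2/r − 1/a) = 4.904×10¹² × (8.282×10⁻⁷ − 3.603×10⁻⁷) = 2.294×10⁶ m²/s².
v = 1515 m/s = 1.515 km/s.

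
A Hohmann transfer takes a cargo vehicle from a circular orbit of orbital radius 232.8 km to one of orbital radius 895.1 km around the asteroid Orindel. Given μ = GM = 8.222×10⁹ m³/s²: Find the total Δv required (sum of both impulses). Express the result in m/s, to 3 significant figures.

Δv_total ≈ 83.1 m/s

r₁ = 232.8 km = 2.328×10⁵ m.
r₂ = 895.1 km = 8.951×10⁵ m.
Transfer ellipse a_t = (r₁ + r₂)/2 = 5.640×10⁵ m.
At r₁: circular v_c1 = √(μ/r₁) = 187.9 m/s; transfer-periapsis v_p = √[μ(2/r₁ − 1/a_t)] = 236.8 m/s.
Δv₁ = v_p − v_c1 = 48.83 m/s.
At r₂: circular v_c2 = √(μ/r₂) = 95.84 m/s; transfer-apoapsis v_a = √[μ(2/r₂ − 1/a_t)] = 61.58 m/s.
Δv₂ = v_c2 − v_a = 34.26 m/s.
Total Δv = Δv₁ + Δv₂ = 83.10 m/s.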